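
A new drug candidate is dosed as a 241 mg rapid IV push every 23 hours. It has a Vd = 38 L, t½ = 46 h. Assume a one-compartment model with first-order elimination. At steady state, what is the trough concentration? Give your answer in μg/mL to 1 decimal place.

15.3 μg/mL

τ/t½ = 23/46 ≈ 0.5, so fraction remaining f = (1/2)^(23/46) ≈ 0.7071.
Accumulation ratio R = 1/(1 − f) ≈ 1/0.2929 ≈ 3.4141.
Single-dose peak C₀ = D/Vd = 241/38 ≈ 6.342 μg/mL.
Steady-state peak Cmax,ss = C₀·R ≈ 6.342 × 3.4141 ≈ 21.652 μg/mL.
One interval later, Cmin,ss = Cmax,ss·e^(−kτ) ≈ 21.652 × 0.7071 ≈ 15.310 μg/mL.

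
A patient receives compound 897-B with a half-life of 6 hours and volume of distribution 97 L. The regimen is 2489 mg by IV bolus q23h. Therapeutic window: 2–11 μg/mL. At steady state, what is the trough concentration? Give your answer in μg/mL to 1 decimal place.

Over one 23-h interval, 23/6 ≈ 3.8333 half-lives elapse, leaving f ≈ 0.0702 of each dose.
Single-dose peak C₀ = D/Vd = 2489/97 ≈ 25.660 μg/mL.
Steady-state trough Cmin,ss = C₀·f/(1−f) ≈ 25.660 × 0.0702/0.9298 ≈ 1.937 μg/mL.
Trough 1.9 μg/mL vs MEC 2 μg/mL: subtherapeutic.

1.9 μg/mL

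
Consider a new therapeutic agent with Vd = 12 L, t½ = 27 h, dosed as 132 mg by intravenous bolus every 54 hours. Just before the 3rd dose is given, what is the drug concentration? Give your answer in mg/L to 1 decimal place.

3.4 mg/L

f = (1/2)^(τ/t½) = (1/2)^(54/27) ≈ 0.2500.
C₀ = D/Vd = 132/12 ≈ 11.000 mg/L.
Before the 3rd dose, 2 doses have been given. Superposition: Cmin = C₀·(f + f²).
≈ 11.000 × (0.2500 + 0.0625) ≈ 11.000 × 0.3125 ≈ 3.438 mg/L.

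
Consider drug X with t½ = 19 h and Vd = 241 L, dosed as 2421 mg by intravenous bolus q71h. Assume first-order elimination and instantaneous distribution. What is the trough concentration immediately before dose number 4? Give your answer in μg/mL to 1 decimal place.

0.8 μg/mL

f = (1/2)^(τ/t½) = (1/2)^(71/19) ≈ 0.0750.
C₀ = D/Vd = 2421/241 ≈ 10.046 μg/mL.
Before the 4th dose, 3 doses have been given. Superposition: Cmin = C₀·(f + f² + … + f^3).
≈ 10.046 × (0.0750 + 0.0056 + 0.0004) ≈ 10.046 × 0.0810 ≈ 0.814 μg/mL.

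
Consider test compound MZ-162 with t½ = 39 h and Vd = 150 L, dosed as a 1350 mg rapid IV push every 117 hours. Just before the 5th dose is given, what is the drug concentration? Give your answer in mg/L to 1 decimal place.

1.3 mg/L

f = (1/2)^(τ/t½) = (1/2)^(117/39) ≈ 0.1250.
C₀ = D/Vd = 1350/150 ≈ 9.000 mg/L.
Before the 5th dose, 4 doses have been given. Superposition: Cmin = C₀·(f + f² + … + f^4).
≈ 9.000 × (0.1250 + 0.0156 + 0.0020 + 0.0002) ≈ 9.000 × 0.1428 ≈ 1.285 mg/L.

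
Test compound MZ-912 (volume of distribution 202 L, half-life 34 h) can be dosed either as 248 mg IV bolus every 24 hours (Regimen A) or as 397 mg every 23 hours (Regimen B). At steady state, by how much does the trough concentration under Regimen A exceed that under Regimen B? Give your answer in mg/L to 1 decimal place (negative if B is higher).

-1.3 mg/L

Regimen A: f = (1/2)^(24/34) ≈ 0.6131; Cmin,ss = (248/202)·f/(1−f) ≈ 1.946 mg/L.
Regimen B: f = (1/2)^(23/34) ≈ 0.6257; Cmin,ss = (397/202)·f/(1−f) ≈ 3.285 mg/L.
Difference ≈ 1.946 − 3.285 ≈ -1.339 mg/L.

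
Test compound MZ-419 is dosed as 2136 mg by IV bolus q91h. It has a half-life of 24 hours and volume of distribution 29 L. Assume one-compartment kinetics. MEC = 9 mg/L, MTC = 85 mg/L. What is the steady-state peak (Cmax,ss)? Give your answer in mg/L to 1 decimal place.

Over one 91-h interval, 91/24 ≈ 3.7917 half-lives elapse, leaving f ≈ 0.0722 of each dose.
At steady state, accumulation factor R = 1/(1 − e^(−kτ)) ≈ 1.0778.
Single-dose peak C₀ = D/Vd = 2136/29 ≈ 73.655 mg/L.
Steady-state peak Cmax,ss = C₀·R ≈ 73.655 × 1.0778 ≈ 79.385 mg/L.
Peak 79.4 mg/L vs MTC 85 mg/L: below toxic threshold.

79.4 mg/L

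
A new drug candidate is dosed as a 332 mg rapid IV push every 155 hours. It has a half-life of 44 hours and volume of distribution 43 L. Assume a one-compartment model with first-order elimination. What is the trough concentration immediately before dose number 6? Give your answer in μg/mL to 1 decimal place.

f = (1/2)^(τ/t½) = (1/2)^(155/44) ≈ 0.0870.
C₀ = D/Vd = 332/43 ≈ 7.721 μg/mL.
Before the 6th dose, 5 doses have been given. Superposition: Cmin = C₀·(f + f² + … + f^5).
≈ 7.721 × (0.0870 + 0.0076 + 0.0007 + 0.0001 + 0.0000) ≈ 7.721 × 0.0954 ≈ 0.737 μg/mL.

0.7 μg/mL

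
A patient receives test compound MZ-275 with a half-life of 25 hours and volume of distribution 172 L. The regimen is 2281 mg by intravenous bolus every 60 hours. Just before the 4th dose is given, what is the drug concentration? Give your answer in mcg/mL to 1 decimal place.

f = (1/2)^(τ/t½) = (1/2)^(60/25) ≈ 0.1895.
C₀ = D/Vd = 2281/172 ≈ 13.262 mcg/mL.
Before the 4th dose, 3 doses have been given. Superposition: Cmin = C₀·(f + f² + … + f^3).
≈ 13.262 × (0.1895 + 0.0359 + 0.0068) ≈ 13.262 × 0.2322 ≈ 3.079 mcg/mL.

3.1 mcg/mL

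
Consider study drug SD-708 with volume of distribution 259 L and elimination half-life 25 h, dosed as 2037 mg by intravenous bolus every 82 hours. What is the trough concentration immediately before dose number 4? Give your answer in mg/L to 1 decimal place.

f = (1/2)^(τ/t½) = (1/2)^(82/25) ≈ 0.1029.
C₀ = D/Vd = 2037/259 ≈ 7.865 mg/L.
Before the 4th dose, 3 doses have been given. Superposition: Cmin = C₀·(f + f² + … + f^3).
≈ 7.865 × (0.1029 + 0.0106 + 0.0011) ≈ 7.865 × 0.1146 ≈ 0.901 mg/L.

0.9 mg/L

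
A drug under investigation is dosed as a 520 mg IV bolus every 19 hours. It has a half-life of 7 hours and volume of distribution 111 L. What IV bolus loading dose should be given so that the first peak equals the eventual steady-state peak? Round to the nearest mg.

613 mg

f = (1/2)^(19/7) ≈ 0.152377; accumulation ratio R = 1/(1−f) ≈ 1.17977.
Loading dose to hit Cmax,ss on first dose: D_load = D_maint·R ≈ 520 × 1.17977 ≈ 613.48 mg.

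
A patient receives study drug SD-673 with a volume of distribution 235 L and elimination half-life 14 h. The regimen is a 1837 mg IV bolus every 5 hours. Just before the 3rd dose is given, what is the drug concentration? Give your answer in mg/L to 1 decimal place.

f = (1/2)^(τ/t½) = (1/2)^(5/14) ≈ 0.7807.
C₀ = D/Vd = 1837/235 ≈ 7.817 mg/L.
Before the 3rd dose, 2 doses have been given. Superposition: Cmin = C₀·(f + f²).
≈ 7.817 × (0.7807 + 0.6095) ≈ 7.817 × 1.3902 ≈ 10.867 mg/L.

10.9 mg/L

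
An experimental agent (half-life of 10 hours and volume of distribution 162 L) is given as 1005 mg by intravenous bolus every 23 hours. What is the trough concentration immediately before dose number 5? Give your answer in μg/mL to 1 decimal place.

1.6 μg/mL

f = (1/2)^(τ/t½) = (1/2)^(23/10) ≈ 0.2031.
C₀ = D/Vd = 1005/162 ≈ 6.204 μg/mL.
Before the 5th dose, 4 doses have been given. Superposition: Cmin = C₀·(f + f² + … + f^4).
≈ 6.204 × (0.2031 + 0.0412 + 0.0084 + 0.0017) ≈ 6.204 × 0.2544 ≈ 1.578 μg/mL.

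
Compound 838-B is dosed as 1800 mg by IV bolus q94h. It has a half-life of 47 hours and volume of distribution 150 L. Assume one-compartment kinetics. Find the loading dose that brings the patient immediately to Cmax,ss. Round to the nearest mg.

2400 mg

f = (1/2)^(94/47) ≈ 0.250000; accumulation ratio R = 1/(1−f) ≈ 1.33333.
Loading dose to hit Cmax,ss on first dose: D_load = D_maint·R ≈ 1800 × 1.33333 ≈ 2399.99 mg.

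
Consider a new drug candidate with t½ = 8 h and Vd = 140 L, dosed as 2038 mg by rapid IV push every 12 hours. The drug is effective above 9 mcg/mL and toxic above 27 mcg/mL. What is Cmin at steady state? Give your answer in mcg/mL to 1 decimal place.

8.0 mcg/mL

Over one 12-h interval, 12/8 ≈ 1.5 half-lives elapse, leaving f ≈ 0.3536 of each dose.
Single-dose peak C₀ = D/Vd = 2038/140 ≈ 14.557 mcg/mL.
Steady-state trough Cmin,ss = C₀·f/(1−f) ≈ 14.557 × 0.3536/0.6464 ≈ 7.963 mcg/mL.
Trough 8.0 mcg/mL vs MEC 9 mcg/mL: subtherapeutic.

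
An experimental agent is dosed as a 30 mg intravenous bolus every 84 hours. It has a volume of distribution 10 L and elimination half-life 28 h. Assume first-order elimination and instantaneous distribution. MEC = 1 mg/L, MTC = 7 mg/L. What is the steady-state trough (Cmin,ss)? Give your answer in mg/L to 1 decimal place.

0.4 mg/L

The dosing interval is 3 half-lives, so f = 2^(−3) = 0.125.
At steady state, R = 1/(1 − 0.125) = 8/7.
Single-dose peak C₀ = D/Vd = 30/10 = 3 mg/L.
Steady-state peak Cmax,ss = C₀·R = 3 × 8/7 ≈ 3.429 mg/L.
Steady-state trough Cmin,ss = Cmax,ss·f ≈ 3.429 × 0.125 ≈ 0.429 mg/L.
Trough 0.4 mg/L vs MEC 1 mg/L: subtherapeutic.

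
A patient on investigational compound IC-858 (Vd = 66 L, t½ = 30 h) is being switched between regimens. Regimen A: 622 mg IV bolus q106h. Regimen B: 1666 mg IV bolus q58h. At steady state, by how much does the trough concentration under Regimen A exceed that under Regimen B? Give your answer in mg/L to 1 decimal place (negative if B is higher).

-8.1 mg/L

Regimen A: f = (1/2)^(106/30) ≈ 0.0864; Cmin,ss = (622/66)·f/(1−f) ≈ 0.891 mg/L.
Regimen B: f = (1/2)^(58/30) ≈ 0.2618; Cmin,ss = (1666/66)·f/(1−f) ≈ 8.952 mg/L.
Difference ≈ 0.891 − 8.952 ≈ -8.061 mg/L.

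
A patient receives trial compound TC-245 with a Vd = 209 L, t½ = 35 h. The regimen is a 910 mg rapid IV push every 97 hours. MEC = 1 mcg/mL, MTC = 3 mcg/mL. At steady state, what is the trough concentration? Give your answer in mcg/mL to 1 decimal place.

Over one 97-h interval, 97/35 ≈ 2.7714 half-lives elapse, leaving f ≈ 0.1465 of each dose.
At steady state, accumulation factor R = 1/(1 − e^(−kτ)) ≈ 1.1716.
Single-dose peak C₀ = D/Vd = 910/209 ≈ 4.354 mcg/mL.
Cmax,ss = C₀/(1 − f) ≈ 4.354/0.8535 ≈ 5.101 mcg/mL.
One interval later, Cmin,ss = Cmax,ss·e^(−kτ) ≈ 5.101 × 0.1465 ≈ 0.747 mcg/mL.
Trough 0.7 mcg/mL vs MEC 1 mcg/mL: subtherapeutic.

0.7 mcg/mL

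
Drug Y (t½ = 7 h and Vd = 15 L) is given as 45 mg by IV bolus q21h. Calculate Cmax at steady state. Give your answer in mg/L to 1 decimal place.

The dosing interval is 3 half-lives, so f = 2^(−3) = 0.125.
At steady state, R = 1/(1 − 0.125) = 8/7.
Single-dose peak C₀ = D/Vd = 45/15 = 3 mg/L.
Steady-state peak Cmax,ss = C₀·R = 3 × 8/7 ≈ 3.429 mg/L.

3.4 mg/L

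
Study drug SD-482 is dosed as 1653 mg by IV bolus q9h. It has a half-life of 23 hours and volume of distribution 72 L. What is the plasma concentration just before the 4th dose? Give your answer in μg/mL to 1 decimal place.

41.0 μg/mL

f = (1/2)^(τ/t½) = (1/2)^(9/23) ≈ 0.7624.
C₀ = D/Vd = 1653/72 ≈ 22.958 μg/mL.
Before the 4th dose, 3 doses have been given. Superposition: Cmin = C₀·(f + f² + … + f^3).
≈ 22.958 × (0.7624 + 0.5813 + 0.4431) ≈ 22.958 × 1.7868 ≈ 41.021 μg/mL.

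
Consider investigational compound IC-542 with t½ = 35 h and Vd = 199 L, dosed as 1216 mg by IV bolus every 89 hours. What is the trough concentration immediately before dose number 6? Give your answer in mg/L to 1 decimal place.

1.3 mg/L

f = (1/2)^(τ/t½) = (1/2)^(89/35) ≈ 0.1716.
C₀ = D/Vd = 1216/199 ≈ 6.111 mg/L.
Before the 6th dose, 5 doses have been given. Superposition: Cmin = C₀·(f + f² + … + f^5).
≈ 6.111 × (0.1716 + 0.0294 + 0.0051 + 0.0009 + 0.0001) ≈ 6.111 × 0.2071 ≈ 1.266 mg/L.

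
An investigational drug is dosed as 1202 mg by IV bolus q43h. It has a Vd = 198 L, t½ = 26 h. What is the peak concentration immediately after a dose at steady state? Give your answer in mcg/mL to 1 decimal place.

8.9 mcg/mL

τ/t½ = 43/26 ≈ 1.6538, so fraction remaining f = (1/2)^(43/26) ≈ 0.3178.
Accumulation ratio R = 1/(1 − f) ≈ 1/0.6822 ≈ 1.4658.
Each bolus raises the concentration by D/Vd = 1202/198 ≈ 6.071 mcg/mL.
Steady-state peak Cmax,ss = C₀·R ≈ 6.071 × 1.4658 ≈ 8.899 mcg/mL.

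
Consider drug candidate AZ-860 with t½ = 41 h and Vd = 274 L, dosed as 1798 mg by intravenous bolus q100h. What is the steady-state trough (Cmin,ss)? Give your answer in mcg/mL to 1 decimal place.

1.5 mcg/mL

Over one 100-h interval, 100/41 ≈ 2.439 half-lives elapse, leaving f ≈ 0.1844 of each dose.
Single-dose peak C₀ = D/Vd = 1798/274 ≈ 6.562 mcg/mL.
Steady-state trough Cmin,ss = C₀·f/(1−f) ≈ 6.562 × 0.1844/0.8156 ≈ 1.484 mcg/mL.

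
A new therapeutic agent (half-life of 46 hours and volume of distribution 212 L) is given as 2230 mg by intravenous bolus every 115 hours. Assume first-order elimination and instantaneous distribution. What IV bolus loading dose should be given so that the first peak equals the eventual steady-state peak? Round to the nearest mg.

2709 mg

f = (1/2)^(115/46) ≈ 0.176777; accumulation ratio R = 1/(1−f) ≈ 1.21474.
Loading dose to hit Cmax,ss on first dose: D_load = D_maint·R ≈ 2230 × 1.21474 ≈ 2708.87 mg.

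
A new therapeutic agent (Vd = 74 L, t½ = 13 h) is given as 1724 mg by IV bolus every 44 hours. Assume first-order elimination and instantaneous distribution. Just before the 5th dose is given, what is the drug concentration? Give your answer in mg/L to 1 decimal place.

2.5 mg/L

f = (1/2)^(τ/t½) = (1/2)^(44/13) ≈ 0.0957.
C₀ = D/Vd = 1724/74 ≈ 23.297 mg/L.
Before the 5th dose, 4 doses have been given. Superposition: Cmin = C₀·(f + f² + … + f^4).
≈ 23.297 × (0.0957 + 0.0092 + 0.0009 + 0.0001) ≈ 23.297 × 0.1059 ≈ 2.467 mg/L.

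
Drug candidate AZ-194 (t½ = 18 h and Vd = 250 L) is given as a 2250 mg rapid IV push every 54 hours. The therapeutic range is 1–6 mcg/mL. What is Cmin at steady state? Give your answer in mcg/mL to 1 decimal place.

1.3 mcg/mL

τ = 54 h = 3 half-lives, so f = (1/2)^3 = 0.125.
At steady state, R = 1/(1 − 0.125) = 8/7.
Single-dose peak C₀ = D/Vd = 2250/250 = 9 mcg/mL.
Steady-state peak Cmax,ss = C₀·R = 9 × 8/7 ≈ 10.286 mcg/mL.
Steady-state trough Cmin,ss = Cmax,ss·f ≈ 10.286 × 0.125 ≈ 1.286 mcg/mL.
Trough 1.3 mcg/mL vs MEC 1 mcg/mL: adequate.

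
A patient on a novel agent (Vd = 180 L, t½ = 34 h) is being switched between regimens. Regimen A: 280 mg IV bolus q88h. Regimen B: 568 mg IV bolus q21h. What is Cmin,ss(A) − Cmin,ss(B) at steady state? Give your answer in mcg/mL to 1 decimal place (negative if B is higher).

-5.6 mcg/mL

Regimen A: f = (1/2)^(88/34) ≈ 0.1663; Cmin,ss = (280/180)·f/(1−f) ≈ 0.310 mcg/mL.
Regimen B: f = (1/2)^(21/34) ≈ 0.6517; Cmin,ss = (568/180)·f/(1−f) ≈ 5.904 mcg/mL.
Difference ≈ 0.310 − 5.904 ≈ -5.594 mcg/mL.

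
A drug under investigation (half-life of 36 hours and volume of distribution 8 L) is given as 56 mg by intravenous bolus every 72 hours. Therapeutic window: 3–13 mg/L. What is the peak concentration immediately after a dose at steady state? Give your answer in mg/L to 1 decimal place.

The dosing interval is 2 half-lives, so f = 2^(−2) = 0.25.
At steady state, R = 1/(1 − 0.25) = 4/3.
Single-dose peak C₀ = D/Vd = 56/8 = 7 mg/L.
Steady-state peak Cmax,ss = C₀·R = 7 × 4/3 ≈ 9.333 mg/L.
Peak 9.3 mg/L vs MTC 13 mg/L: below toxic threshold.

9.3 mg/L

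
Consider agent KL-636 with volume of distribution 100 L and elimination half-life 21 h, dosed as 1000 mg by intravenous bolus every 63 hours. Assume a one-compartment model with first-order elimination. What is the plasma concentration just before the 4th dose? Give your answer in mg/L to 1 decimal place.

1.4 mg/L

f = (1/2)^(τ/t½) = (1/2)^(63/21) ≈ 0.1250.
C₀ = D/Vd = 1000/100 ≈ 10.000 mg/L.
Before the 4th dose, 3 doses have been given. Superposition: Cmin = C₀·(f + f² + … + f^3).
≈ 10.000 × (0.1250 + 0.0156 + 0.0020) ≈ 10.000 × 0.1426 ≈ 1.426 mg/L.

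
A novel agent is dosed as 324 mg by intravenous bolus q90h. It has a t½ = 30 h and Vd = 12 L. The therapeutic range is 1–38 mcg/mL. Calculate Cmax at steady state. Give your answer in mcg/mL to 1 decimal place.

τ = 90 h = 3 half-lives, so f = (1/2)^3 = 0.125.
At steady state, R = 1/(1 − 0.125) = 8/7.
Single-dose peak C₀ = D/Vd = 324/12 = 27 mcg/mL.
Steady-state peak Cmax,ss = C₀·R = 27 × 8/7 ≈ 30.857 mcg/mL.
Peak 30.9 mcg/mL vs MTC 38 mcg/mL: below toxic threshold.

30.9 mcg/mL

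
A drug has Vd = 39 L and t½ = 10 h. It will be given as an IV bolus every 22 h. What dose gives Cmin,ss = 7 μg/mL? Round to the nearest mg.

τ/t½ = 22/10 ≈ 2.2, so f = (1/2)^(22/10) ≈ 0.217638.
Cmin,ss = (D/Vd)·f/(1−f), so D = Cmin,ss·Vd·(1−f)/f.
D = 7 × 39 × (1−f)/f ≈ 7 × 39 × 3.59479 ≈ 981.38 mg.

981 mg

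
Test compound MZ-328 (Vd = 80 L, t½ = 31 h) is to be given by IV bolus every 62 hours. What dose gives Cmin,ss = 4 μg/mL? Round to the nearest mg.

960 mg

τ/t½ = 62/31 ≈ 2, so f = (1/2)^(62/31) ≈ 0.250000.
Cmin,ss = (D/Vd)·f/(1−f), so D = Cmin,ss·Vd·(1−f)/f.
D = 4 × 80 × (1−f)/f ≈ 4 × 80 × 3.00000 ≈ 960.00 mg.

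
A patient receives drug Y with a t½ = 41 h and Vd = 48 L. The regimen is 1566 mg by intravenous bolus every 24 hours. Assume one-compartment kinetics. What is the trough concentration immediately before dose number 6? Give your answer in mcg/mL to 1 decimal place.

f = (1/2)^(τ/t½) = (1/2)^(24/41) ≈ 0.6665.
C₀ = D/Vd = 1566/48 ≈ 32.625 mcg/mL.
Before the 6th dose, 5 doses have been given. Superposition: Cmin = C₀·(f + f² + … + f^5).
≈ 32.625 × (0.6665 + 0.4442 + 0.2961 + 0.1973 + 0.1315) ≈ 32.625 × 1.7356 ≈ 56.624 mcg/mL.

56.6 mcg/mL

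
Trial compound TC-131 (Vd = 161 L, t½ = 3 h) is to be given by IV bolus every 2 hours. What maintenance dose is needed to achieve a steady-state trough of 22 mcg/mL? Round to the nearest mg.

τ/t½ = 2/3 ≈ 0.66667, so f = (1/2)^(2/3) ≈ 0.629961.
Cmin,ss = (D/Vd)·f/(1−f), so D = Cmin,ss·Vd·(1−f)/f.
D = 22 × 161 × (1−f)/f ≈ 22 × 161 × 0.58740 ≈ 2080.57 mg.

2081 mg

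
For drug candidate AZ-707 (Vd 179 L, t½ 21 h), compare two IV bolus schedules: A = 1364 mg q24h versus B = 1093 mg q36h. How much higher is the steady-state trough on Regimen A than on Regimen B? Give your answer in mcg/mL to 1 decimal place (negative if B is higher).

Regimen A: f = (1/2)^(24/21) ≈ 0.4529; Cmin,ss = (1364/179)·f/(1−f) ≈ 6.308 mcg/mL.
Regimen B: f = (1/2)^(36/21) ≈ 0.3048; Cmin,ss = (1093/179)·f/(1−f) ≈ 2.677 mcg/mL.
Difference ≈ 6.308 − 2.677 ≈ 3.631 mcg/mL.

3.6 mcg/mL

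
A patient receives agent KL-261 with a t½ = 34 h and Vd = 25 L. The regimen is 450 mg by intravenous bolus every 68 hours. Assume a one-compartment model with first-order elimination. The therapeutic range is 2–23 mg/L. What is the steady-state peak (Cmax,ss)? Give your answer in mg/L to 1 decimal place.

24.0 mg/L

The dosing interval is 2 half-lives, so f = 2^(−2) = 0.25.
At steady state, R = 1/(1 − 0.25) = 4/3.
Single-dose peak C₀ = D/Vd = 450/25 = 18 mg/L.
Steady-state peak Cmax,ss = C₀·R = 18 × 4/3 ≈ 24.000 mg/L.
Peak 24.0 mg/L vs MTC 23 mg/L: exceeds toxic threshold.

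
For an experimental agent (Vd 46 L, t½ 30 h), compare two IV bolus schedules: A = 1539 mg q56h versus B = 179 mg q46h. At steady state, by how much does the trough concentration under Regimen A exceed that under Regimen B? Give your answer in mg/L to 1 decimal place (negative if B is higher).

10.6 mg/L

Regimen A: f = (1/2)^(56/30) ≈ 0.2742; Cmin,ss = (1539/46)·f/(1−f) ≈ 12.640 mg/L.
Regimen B: f = (1/2)^(46/30) ≈ 0.3455; Cmin,ss = (179/46)·f/(1−f) ≈ 2.054 mg/L.
Difference ≈ 12.640 − 2.054 ≈ 10.586 mg/L.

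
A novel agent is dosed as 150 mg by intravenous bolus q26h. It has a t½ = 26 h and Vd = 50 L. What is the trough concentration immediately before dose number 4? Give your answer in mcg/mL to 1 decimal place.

f = (1/2)^(τ/t½) = (1/2)^(26/26) ≈ 0.5000.
C₀ = D/Vd = 150/50 ≈ 3.000 mcg/mL.
Before the 4th dose, 3 doses have been given. Superposition: Cmin = C₀·(f + f² + … + f^3).
≈ 3.000 × (0.5000 + 0.2500 + 0.1250) ≈ 3.000 × 0.8750 ≈ 2.625 mcg/mL.

2.6 mcg/mL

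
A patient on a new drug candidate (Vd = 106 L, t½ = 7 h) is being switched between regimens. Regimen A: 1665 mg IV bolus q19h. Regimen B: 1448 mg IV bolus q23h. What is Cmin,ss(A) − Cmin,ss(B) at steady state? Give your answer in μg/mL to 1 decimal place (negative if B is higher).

Regimen A: f = (1/2)^(19/7) ≈ 0.1524; Cmin,ss = (1665/106)·f/(1−f) ≈ 2.824 μg/mL.
Regimen B: f = (1/2)^(23/7) ≈ 0.1025; Cmin,ss = (1448/106)·f/(1−f) ≈ 1.560 μg/mL.
Difference ≈ 2.824 − 1.560 ≈ 1.264 μg/mL.

1.3 μg/mL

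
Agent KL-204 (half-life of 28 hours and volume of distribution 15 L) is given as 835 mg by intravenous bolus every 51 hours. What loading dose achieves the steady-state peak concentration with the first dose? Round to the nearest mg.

1164 mg

f = (1/2)^(51/28) ≈ 0.282941; accumulation ratio R = 1/(1−f) ≈ 1.39459.
Loading dose to hit Cmax,ss on first dose: D_load = D_maint·R ≈ 835 × 1.39459 ≈ 1164.48 mg.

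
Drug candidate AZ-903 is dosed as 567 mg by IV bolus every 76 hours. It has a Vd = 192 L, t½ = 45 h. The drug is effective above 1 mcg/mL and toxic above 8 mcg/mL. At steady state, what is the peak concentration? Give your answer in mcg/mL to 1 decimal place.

4.3 mcg/mL

Over one 76-h interval, 76/45 ≈ 1.6889 half-lives elapse, leaving f ≈ 0.3102 of each dose.
Accumulation ratio R = 1/(1 − f) ≈ 1/0.6898 ≈ 1.4497.
Each bolus raises the concentration by D/Vd = 567/192 ≈ 2.953 mcg/mL.
Steady-state peak Cmax,ss = C₀·R ≈ 2.953 × 1.4497 ≈ 4.281 mcg/mL.
Peak 4.3 mcg/mL vs MTC 8 mcg/mL: below toxic threshold.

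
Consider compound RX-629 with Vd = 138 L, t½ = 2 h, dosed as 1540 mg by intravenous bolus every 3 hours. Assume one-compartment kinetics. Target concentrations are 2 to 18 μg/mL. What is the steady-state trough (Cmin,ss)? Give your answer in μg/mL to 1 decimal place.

τ/t½ = 3/2 ≈ 1.5, so fraction remaining f = (1/2)^(3/2) ≈ 0.3536.
Single-dose peak C₀ = D/Vd = 1540/138 ≈ 11.159 μg/mL.
Steady-state trough Cmin,ss = C₀·f/(1−f) ≈ 11.159 × 0.3536/0.6464 ≈ 6.104 μg/mL.
Trough 6.1 μg/mL vs MEC 2 μg/mL: adequate.

6.1 μg/mL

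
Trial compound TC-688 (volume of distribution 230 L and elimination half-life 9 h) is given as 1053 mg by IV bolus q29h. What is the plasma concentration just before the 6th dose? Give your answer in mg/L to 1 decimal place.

0.5 mg/L

f = (1/2)^(τ/t½) = (1/2)^(29/9) ≈ 0.1072.
C₀ = D/Vd = 1053/230 ≈ 4.578 mg/L.
Before the 6th dose, 5 doses have been given. Superposition: Cmin = C₀·(f + f² + … + f^5).
≈ 4.578 × (0.1072 + 0.0115 + 0.0012 + 0.0001 + 0.0000) ≈ 4.578 × 0.1200 ≈ 0.549 mg/L.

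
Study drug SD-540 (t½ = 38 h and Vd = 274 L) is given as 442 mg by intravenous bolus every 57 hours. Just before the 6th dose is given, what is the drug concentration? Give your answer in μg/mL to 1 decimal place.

f = (1/2)^(τ/t½) = (1/2)^(57/38) ≈ 0.3536.
C₀ = D/Vd = 442/274 ≈ 1.613 μg/mL.
Before the 6th dose, 5 doses have been given. Superposition: Cmin = C₀·(f + f² + … + f^5).
≈ 1.613 × (0.3536 + 0.1250 + 0.0442 + 0.0156 + 0.0055) ≈ 1.613 × 0.5439 ≈ 0.877 μg/mL.

0.9 μg/mL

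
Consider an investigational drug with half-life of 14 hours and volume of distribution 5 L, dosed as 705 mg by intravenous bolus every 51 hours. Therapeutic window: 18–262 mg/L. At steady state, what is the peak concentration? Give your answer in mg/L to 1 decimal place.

153.3 mg/L

Over one 51-h interval, 51/14 ≈ 3.6429 half-lives elapse, leaving f ≈ 0.0801 of each dose.
Accumulation ratio R = 1/(1 − f) ≈ 1/0.9199 ≈ 1.0871.
Each bolus raises the concentration by D/Vd = 705/5 ≈ 141.000 mg/L.
Steady-state peak Cmax,ss = C₀·R ≈ 141.000 × 1.0871 ≈ 153.281 mg/L.
Peak 153.3 mg/L vs MTC 262 mg/L: below toxic threshold.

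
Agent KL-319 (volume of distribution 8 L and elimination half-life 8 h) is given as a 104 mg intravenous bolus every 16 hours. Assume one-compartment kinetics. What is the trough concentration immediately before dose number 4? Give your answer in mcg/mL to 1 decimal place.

4.3 mcg/mL

f = (1/2)^(τ/t½) = (1/2)^(16/8) ≈ 0.2500.
C₀ = D/Vd = 104/8 ≈ 13.000 mcg/mL.
Before the 4th dose, 3 doses have been given. Superposition: Cmin = C₀·(f + f² + … + f^3).
≈ 13.000 × (0.2500 + 0.0625 + 0.0156) ≈ 13.000 × 0.3281 ≈ 4.265 mcg/mL.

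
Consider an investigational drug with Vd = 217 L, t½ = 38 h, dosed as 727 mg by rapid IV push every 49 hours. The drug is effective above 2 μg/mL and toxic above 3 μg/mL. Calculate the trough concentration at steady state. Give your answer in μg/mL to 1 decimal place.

τ/t½ = 49/38 ≈ 1.2895, so fraction remaining f = (1/2)^(49/38) ≈ 0.4091.
Accumulation ratio R = 1/(1 − f) ≈ 1/0.5909 ≈ 1.6923.
Each bolus raises the concentration by D/Vd = 727/217 ≈ 3.350 μg/mL.
Steady-state peak Cmax,ss = C₀·R ≈ 3.350 × 1.6923 ≈ 5.669 μg/mL.
Steady-state trough Cmin,ss = Cmax,ss·f ≈ 5.669 × 0.4091 ≈ 2.319 μg/mL.
Trough 2.3 μg/mL vs MEC 2 μg/mL: adequate.

2.3 μg/mL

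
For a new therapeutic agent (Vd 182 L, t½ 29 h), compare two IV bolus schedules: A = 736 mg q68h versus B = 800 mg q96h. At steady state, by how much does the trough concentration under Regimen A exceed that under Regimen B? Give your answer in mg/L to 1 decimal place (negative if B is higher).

0.5 mg/L

Regimen A: f = (1/2)^(68/29) ≈ 0.1969; Cmin,ss = (736/182)·f/(1−f) ≈ 0.991 mg/L.
Regimen B: f = (1/2)^(96/29) ≈ 0.1008; Cmin,ss = (800/182)·f/(1−f) ≈ 0.493 mg/L.
Difference ≈ 0.991 − 0.493 ≈ 0.498 mg/L.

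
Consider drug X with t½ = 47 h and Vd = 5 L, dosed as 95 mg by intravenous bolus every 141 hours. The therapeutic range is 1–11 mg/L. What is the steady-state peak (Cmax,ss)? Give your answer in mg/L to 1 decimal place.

21.7 mg/L

τ = 141 h = 3 half-lives, so f = (1/2)^3 = 0.125.
Accumulation ratio R = 1/(1 − f) = 1/0.875 = 8/7.
Single-dose peak C₀ = D/Vd = 95/5 = 19 mg/L.
Steady-state peak Cmax,ss = C₀·R = 19 × 8/7 ≈ 21.714 mg/L.
Peak 21.7 mg/L vs MTC 11 mg/L: exceeds toxic threshold.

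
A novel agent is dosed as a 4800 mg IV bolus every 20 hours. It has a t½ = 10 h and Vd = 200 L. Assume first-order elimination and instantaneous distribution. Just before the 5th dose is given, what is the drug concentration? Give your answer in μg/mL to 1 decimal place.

8.0 μg/mL

f = (1/2)^(τ/t½) = (1/2)^(20/10) ≈ 0.2500.
C₀ = D/Vd = 4800/200 ≈ 24.000 μg/mL.
Before the 5th dose, 4 doses have been given. Superposition: Cmin = C₀·(f + f² + … + f^4).
≈ 24.000 × (0.2500 + 0.0625 + 0.0156 + 0.0039) ≈ 24.000 × 0.3320 ≈ 7.968 μg/mL.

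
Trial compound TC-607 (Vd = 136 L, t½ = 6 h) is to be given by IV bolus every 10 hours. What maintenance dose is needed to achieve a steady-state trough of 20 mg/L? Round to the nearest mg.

5915 mg

τ/t½ = 10/6 ≈ 1.6667, so f = (1/2)^(10/6) ≈ 0.314980.
Cmin,ss = (D/Vd)·f/(1−f), so D = Cmin,ss·Vd·(1−f)/f.
D = 20 × 136 × (1−f)/f ≈ 20 × 136 × 2.17480 ≈ 5915.46 mg.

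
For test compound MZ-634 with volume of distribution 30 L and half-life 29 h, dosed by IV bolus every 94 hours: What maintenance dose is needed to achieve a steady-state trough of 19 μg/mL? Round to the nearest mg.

4820 mg

τ/t½ = 94/29 ≈ 3.2414, so f = (1/2)^(94/29) ≈ 0.105742.
Cmin,ss = (D/Vd)·f/(1−f), so D = Cmin,ss·Vd·(1−f)/f.
D = 19 × 30 × (1−f)/f ≈ 19 × 30 × 8.45698 ≈ 4820.48 mg.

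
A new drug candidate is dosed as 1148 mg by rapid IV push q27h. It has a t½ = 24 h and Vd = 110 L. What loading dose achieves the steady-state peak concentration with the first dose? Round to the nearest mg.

f = (1/2)^(27/24) ≈ 0.458502; accumulation ratio R = 1/(1−f) ≈ 1.84673.
Loading dose to hit Cmax,ss on first dose: D_load = D_maint·R ≈ 1148 × 1.84673 ≈ 2120.05 mg.

2120 mg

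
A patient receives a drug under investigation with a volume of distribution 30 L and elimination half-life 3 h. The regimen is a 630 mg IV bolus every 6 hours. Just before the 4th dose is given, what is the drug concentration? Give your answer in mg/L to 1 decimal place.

f = (1/2)^(τ/t½) = (1/2)^(6/3) ≈ 0.2500.
C₀ = D/Vd = 630/30 ≈ 21.000 mg/L.
Before the 4th dose, 3 doses have been given. Superposition: Cmin = C₀·(f + f² + … + f^3).
≈ 21.000 × (0.2500 + 0.0625 + 0.0156) ≈ 21.000 × 0.3281 ≈ 6.890 mg/L.

6.9 mg/L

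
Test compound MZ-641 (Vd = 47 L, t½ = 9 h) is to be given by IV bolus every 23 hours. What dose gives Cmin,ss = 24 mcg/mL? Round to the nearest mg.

τ/t½ = 23/9 ≈ 2.5556, so f = (1/2)^(23/9) ≈ 0.170099.
Cmin,ss = (D/Vd)·f/(1−f), so D = Cmin,ss·Vd·(1−f)/f.
D = 24 × 47 × (1−f)/f ≈ 24 × 47 × 4.87893 ≈ 5503.43 mg.

5503 mg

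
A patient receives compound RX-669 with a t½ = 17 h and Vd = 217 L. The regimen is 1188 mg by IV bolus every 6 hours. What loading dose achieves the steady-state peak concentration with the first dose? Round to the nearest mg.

f = (1/2)^(6/17) ≈ 0.782986; accumulation ratio R = 1/(1−f) ≈ 4.60800.
Loading dose to hit Cmax,ss on first dose: D_load = D_maint·R ≈ 1188 × 4.60800 ≈ 5474.30 mg.

5474 mg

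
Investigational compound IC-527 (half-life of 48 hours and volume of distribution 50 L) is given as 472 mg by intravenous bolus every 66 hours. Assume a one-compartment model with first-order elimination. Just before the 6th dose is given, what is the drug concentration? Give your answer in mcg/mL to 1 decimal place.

f = (1/2)^(τ/t½) = (1/2)^(66/48) ≈ 0.3856.
C₀ = D/Vd = 472/50 ≈ 9.440 mcg/mL.
Before the 6th dose, 5 doses have been given. Superposition: Cmin = C₀·(f + f² + … + f^5).
≈ 9.440 × (0.3856 + 0.1487 + 0.0573 + 0.0221 + 0.0085) ≈ 9.440 × 0.6222 ≈ 5.874 mcg/mL.

5.9 mcg/mL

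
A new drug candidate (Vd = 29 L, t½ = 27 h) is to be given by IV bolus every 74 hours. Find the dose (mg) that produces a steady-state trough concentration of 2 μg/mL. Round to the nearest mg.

330 mg

τ/t½ = 74/27 ≈ 2.7407, so f = (1/2)^(74/27) ≈ 0.149608.
Cmin,ss = (D/Vd)·f/(1−f), so D = Cmin,ss·Vd·(1−f)/f.
D = 2 × 29 × (1−f)/f ≈ 2 × 29 × 5.68413 ≈ 329.68 mg.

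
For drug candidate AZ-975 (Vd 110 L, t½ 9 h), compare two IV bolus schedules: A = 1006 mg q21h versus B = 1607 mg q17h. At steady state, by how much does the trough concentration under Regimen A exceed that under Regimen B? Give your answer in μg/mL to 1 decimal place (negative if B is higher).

-3.1 μg/mL

Regimen A: f = (1/2)^(21/9) ≈ 0.1984; Cmin,ss = (1006/110)·f/(1−f) ≈ 2.264 μg/mL.
Regimen B: f = (1/2)^(17/9) ≈ 0.2700; Cmin,ss = (1607/110)·f/(1−f) ≈ 5.403 μg/mL.
Difference ≈ 2.264 − 5.403 ≈ -3.139 μg/mL.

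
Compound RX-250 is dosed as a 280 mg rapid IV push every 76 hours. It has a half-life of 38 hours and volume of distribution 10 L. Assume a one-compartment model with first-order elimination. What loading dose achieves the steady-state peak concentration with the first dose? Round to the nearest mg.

f = (1/2)^(76/38) ≈ 0.250000; accumulation ratio R = 1/(1−f) ≈ 1.33333.
Loading dose to hit Cmax,ss on first dose: D_load = D_maint·R ≈ 280 × 1.33333 ≈ 373.33 mg.

373 mg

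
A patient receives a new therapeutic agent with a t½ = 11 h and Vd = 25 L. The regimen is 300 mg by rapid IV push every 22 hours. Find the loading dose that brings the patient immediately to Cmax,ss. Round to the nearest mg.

400 mg

f = (1/2)^(22/11) ≈ 0.250000; accumulation ratio R = 1/(1−f) ≈ 1.33333.
Loading dose to hit Cmax,ss on first dose: D_load = D_maint·R ≈ 300 × 1.33333 ≈ 400.00 mg.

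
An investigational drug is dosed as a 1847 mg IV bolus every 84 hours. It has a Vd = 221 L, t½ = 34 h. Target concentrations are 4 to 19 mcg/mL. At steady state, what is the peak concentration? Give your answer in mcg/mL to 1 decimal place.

τ/t½ = 84/34 ≈ 2.4706, so fraction remaining f = (1/2)^(84/34) ≈ 0.1804.
At steady state, accumulation factor R = 1/(1 − e^(−kτ)) ≈ 1.2201.
Single-dose peak C₀ = D/Vd = 1847/221 ≈ 8.357 mcg/mL.
Cmax,ss = C₀/(1 − f) ≈ 8.357/0.8196 ≈ 10.196 mcg/mL.
Peak 10.2 mcg/mL vs MTC 19 mcg/mL: below toxic threshold.

10.2 mcg/mL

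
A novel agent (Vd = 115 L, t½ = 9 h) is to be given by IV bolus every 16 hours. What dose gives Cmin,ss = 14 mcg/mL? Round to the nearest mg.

τ/t½ = 16/9 ≈ 1.7778, so f = (1/2)^(16/9) ≈ 0.291632.
Cmin,ss = (D/Vd)·f/(1−f), so D = Cmin,ss·Vd·(1−f)/f.
D = 14 × 115 × (1−f)/f ≈ 14 × 115 × 2.42898 ≈ 3910.66 mg.

3911 mg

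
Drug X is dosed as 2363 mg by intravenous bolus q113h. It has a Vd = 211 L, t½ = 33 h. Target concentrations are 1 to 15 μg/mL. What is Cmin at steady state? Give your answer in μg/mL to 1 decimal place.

k = ln2/t½ = ln2/33 ≈ 0.021004 h⁻¹; fraction remaining f = e^(−kτ) = e^(−0.021004×113) ≈ 0.0932.
At steady state, accumulation factor R = 1/(1 − e^(−kτ)) ≈ 1.1028.
Each bolus raises the concentration by D/Vd = 2363/211 ≈ 11.199 μg/mL.
Steady-state peak Cmax,ss = C₀·R ≈ 11.199 × 1.1028 ≈ 12.350 μg/mL.
One interval later, Cmin,ss = Cmax,ss·e^(−kτ) ≈ 12.350 × 0.0932 ≈ 1.151 μg/mL.
Trough 1.2 μg/mL vs MEC 1 μg/mL: adequate.

1.2 μg/mL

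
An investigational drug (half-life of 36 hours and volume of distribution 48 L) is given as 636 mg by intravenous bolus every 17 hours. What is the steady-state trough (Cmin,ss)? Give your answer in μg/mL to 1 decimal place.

Over one 17-h interval, 17/36 ≈ 0.47222 half-lives elapse, leaving f ≈ 0.7209 of each dose.
Accumulation ratio R = 1/(1 − f) ≈ 1/0.2791 ≈ 3.5829.
Single-dose peak C₀ = D/Vd = 636/48 ≈ 13.250 μg/mL.
Steady-state peak Cmax,ss = C₀·R ≈ 13.250 × 3.5829 ≈ 47.473 μg/mL.
One interval later, Cmin,ss = Cmax,ss·e^(−kτ) ≈ 47.473 × 0.7209 ≈ 34.223 μg/mL.

34.2 μg/mL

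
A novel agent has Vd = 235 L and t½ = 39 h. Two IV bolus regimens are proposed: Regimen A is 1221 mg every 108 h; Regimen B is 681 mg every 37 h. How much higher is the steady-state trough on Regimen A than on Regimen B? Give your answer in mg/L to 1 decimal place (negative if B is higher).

Regimen A: f = (1/2)^(108/39) ≈ 0.1467; Cmin,ss = (1221/235)·f/(1−f) ≈ 0.893 mg/L.
Regimen B: f = (1/2)^(37/39) ≈ 0.5181; Cmin,ss = (681/235)·f/(1−f) ≈ 3.116 mg/L.
Difference ≈ 0.893 − 3.116 ≈ -2.223 mg/L.

-2.2 mg/L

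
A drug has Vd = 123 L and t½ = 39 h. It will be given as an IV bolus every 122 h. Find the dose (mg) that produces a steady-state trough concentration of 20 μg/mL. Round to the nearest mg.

τ/t½ = 122/39 ≈ 3.1282, so f = (1/2)^(122/39) ≈ 0.114371.
Cmin,ss = (D/Vd)·f/(1−f), so D = Cmin,ss·Vd·(1−f)/f.
D = 20 × 123 × (1−f)/f ≈ 20 × 123 × 7.74348 ≈ 19048.96 mg.

19049 mg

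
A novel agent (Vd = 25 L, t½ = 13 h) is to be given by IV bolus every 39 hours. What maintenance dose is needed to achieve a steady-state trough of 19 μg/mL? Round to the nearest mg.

τ/t½ = 39/13 ≈ 3, so f = (1/2)^(39/13) ≈ 0.125000.
Cmin,ss = (D/Vd)·f/(1−f), so D = Cmin,ss·Vd·(1−f)/f.
D = 19 × 25 × (1−f)/f ≈ 19 × 25 × 7.00000 ≈ 3325.00 mg.

3325 mg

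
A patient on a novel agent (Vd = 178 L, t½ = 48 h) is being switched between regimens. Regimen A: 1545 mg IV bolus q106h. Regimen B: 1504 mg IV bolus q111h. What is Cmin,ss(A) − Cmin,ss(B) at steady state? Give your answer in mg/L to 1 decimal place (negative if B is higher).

Regimen A: f = (1/2)^(106/48) ≈ 0.2164; Cmin,ss = (1545/178)·f/(1−f) ≈ 2.397 mg/L.
Regimen B: f = (1/2)^(111/48) ≈ 0.2013; Cmin,ss = (1504/178)·f/(1−f) ≈ 2.130 mg/L.
Difference ≈ 2.397 − 2.130 ≈ 0.267 mg/L.

0.3 mg/L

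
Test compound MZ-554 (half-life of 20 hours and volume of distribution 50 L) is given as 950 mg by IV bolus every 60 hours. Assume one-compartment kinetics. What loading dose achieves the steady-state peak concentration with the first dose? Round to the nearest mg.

f = (1/2)^(60/20) ≈ 0.125000; accumulation ratio R = 1/(1−f) ≈ 1.14286.
Loading dose to hit Cmax,ss on first dose: D_load = D_maint·R ≈ 950 × 1.14286 ≈ 1085.72 mg.

1086 mg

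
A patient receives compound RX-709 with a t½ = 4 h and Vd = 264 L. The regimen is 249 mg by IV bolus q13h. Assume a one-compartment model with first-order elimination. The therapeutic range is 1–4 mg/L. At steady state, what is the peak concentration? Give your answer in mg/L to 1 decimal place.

1.1 mg/L

Over one 13-h interval, 13/4 ≈ 3.25 half-lives elapse, leaving f ≈ 0.1051 of each dose.
At steady state, accumulation factor R = 1/(1 − e^(−kτ)) ≈ 1.1174.
Single-dose peak C₀ = D/Vd = 249/264 ≈ 0.943 mg/L.
Cmax,ss = C₀/(1 − f) ≈ 0.943/0.8949 ≈ 1.054 mg/L.
Peak 1.1 mg/L vs MTC 4 mg/L: below toxic threshold.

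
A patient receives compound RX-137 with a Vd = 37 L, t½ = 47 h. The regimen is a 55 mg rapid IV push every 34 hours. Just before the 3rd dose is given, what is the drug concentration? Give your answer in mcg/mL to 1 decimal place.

f = (1/2)^(τ/t½) = (1/2)^(34/47) ≈ 0.6057.
C₀ = D/Vd = 55/37 ≈ 1.486 mcg/mL.
Before the 3rd dose, 2 doses have been given. Superposition: Cmin = C₀·(f + f²).
≈ 1.486 × (0.6057 + 0.3669) ≈ 1.486 × 0.9726 ≈ 1.445 mcg/mL.

1.4 mcg/mL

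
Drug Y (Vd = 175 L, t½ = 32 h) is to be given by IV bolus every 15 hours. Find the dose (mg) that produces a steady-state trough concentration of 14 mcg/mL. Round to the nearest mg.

τ/t½ = 15/32 ≈ 0.46875, so f = (1/2)^(15/32) ≈ 0.722590.
Cmin,ss = (D/Vd)·f/(1−f), so D = Cmin,ss·Vd·(1−f)/f.
D = 14 × 175 × (1−f)/f ≈ 14 × 175 × 0.38391 ≈ 940.58 mg.

941 mg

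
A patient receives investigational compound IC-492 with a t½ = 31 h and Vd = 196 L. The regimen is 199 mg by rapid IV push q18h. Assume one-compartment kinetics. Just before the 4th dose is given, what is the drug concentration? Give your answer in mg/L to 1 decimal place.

1.4 mg/L

f = (1/2)^(τ/t½) = (1/2)^(18/31) ≈ 0.6687.
C₀ = D/Vd = 199/196 ≈ 1.015 mg/L.
Before the 4th dose, 3 doses have been given. Superposition: Cmin = C₀·(f + f² + … + f^3).
≈ 1.015 × (0.6687 + 0.4472 + 0.2990) ≈ 1.015 × 1.4149 ≈ 1.436 mg/L.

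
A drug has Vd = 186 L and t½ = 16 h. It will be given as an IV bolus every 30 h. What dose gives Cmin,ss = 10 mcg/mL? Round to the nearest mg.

4963 mg

τ/t½ = 30/16 ≈ 1.875, so f = (1/2)^(30/16) ≈ 0.272627.
Cmin,ss = (D/Vd)·f/(1−f), so D = Cmin,ss·Vd·(1−f)/f.
D = 10 × 186 × (1−f)/f ≈ 10 × 186 × 2.66802 ≈ 4962.52 mg.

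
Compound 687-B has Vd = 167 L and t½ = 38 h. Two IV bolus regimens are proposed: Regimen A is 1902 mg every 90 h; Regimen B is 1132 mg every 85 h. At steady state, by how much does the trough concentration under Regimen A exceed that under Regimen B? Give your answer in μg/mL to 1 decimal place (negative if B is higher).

0.9 μg/mL

Regimen A: f = (1/2)^(90/38) ≈ 0.1937; Cmin,ss = (1902/167)·f/(1−f) ≈ 2.736 μg/mL.
Regimen B: f = (1/2)^(85/38) ≈ 0.2122; Cmin,ss = (1132/167)·f/(1−f) ≈ 1.826 μg/mL.
Difference ≈ 2.736 − 1.826 ≈ 0.910 μg/mL.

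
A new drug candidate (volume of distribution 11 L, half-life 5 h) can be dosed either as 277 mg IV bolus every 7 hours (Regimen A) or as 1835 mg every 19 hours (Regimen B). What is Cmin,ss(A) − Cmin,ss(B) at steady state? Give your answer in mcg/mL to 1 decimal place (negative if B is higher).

Regimen A: f = (1/2)^(7/5) ≈ 0.3789; Cmin,ss = (277/11)·f/(1−f) ≈ 15.362 mcg/mL.
Regimen B: f = (1/2)^(19/5) ≈ 0.0718; Cmin,ss = (1835/11)·f/(1−f) ≈ 12.904 mcg/mL.
Difference ≈ 15.362 − 12.904 ≈ 2.458 mcg/mL.

2.5 mcg/mL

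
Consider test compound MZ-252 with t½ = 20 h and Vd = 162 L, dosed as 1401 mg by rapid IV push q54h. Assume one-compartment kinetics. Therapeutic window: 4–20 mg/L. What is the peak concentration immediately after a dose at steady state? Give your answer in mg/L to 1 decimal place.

10.2 mg/L

k = ln2/t½ = ln2/20 ≈ 0.034657 h⁻¹; fraction remaining f = e^(−kτ) = e^(−0.034657×54) ≈ 0.1539.
Accumulation ratio R = 1/(1 − f) ≈ 1/0.8461 ≈ 1.1819.
Each bolus raises the concentration by D/Vd = 1401/162 ≈ 8.648 mg/L.
Steady-state peak Cmax,ss = C₀·R ≈ 8.648 × 1.1819 ≈ 10.221 mg/L.
Peak 10.2 mg/L vs MTC 20 mg/L: below toxic threshold.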